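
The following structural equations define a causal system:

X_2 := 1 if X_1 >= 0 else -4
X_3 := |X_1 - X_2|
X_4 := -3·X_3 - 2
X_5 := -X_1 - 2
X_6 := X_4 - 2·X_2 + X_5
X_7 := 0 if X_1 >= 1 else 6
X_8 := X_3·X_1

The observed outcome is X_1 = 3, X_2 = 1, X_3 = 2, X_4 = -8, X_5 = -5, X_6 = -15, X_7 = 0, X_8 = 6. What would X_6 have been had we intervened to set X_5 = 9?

-1

The intervention breaks the incoming arrows to X_5: X_5 := -X_1 - 2 no longer applies, and X_5 = 9.
X_2 = 1 if X_1 >= 0 else -4  [with X_1=3]  = 1
X_3 = |X_1 - X_2|  [with X_1=3, X_2=1]  = 2
X_4 = -3·X_3 - 2  [with X_3=2]  = -8
X_6 = X_4 - 2·X_2 + X_5  [with X_4=-8, X_2=1, X_5=9]  = -1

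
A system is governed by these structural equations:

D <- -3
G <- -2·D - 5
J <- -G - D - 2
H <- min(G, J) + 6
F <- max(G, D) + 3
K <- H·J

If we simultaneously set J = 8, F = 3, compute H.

The joint intervention fixes J = 8, F = 3, removing each variable's own equation.
G = -2·D - 5  [with D=-3]  = 1
H = min(G, J) + 6  [with G=1, J=8]  = 7

7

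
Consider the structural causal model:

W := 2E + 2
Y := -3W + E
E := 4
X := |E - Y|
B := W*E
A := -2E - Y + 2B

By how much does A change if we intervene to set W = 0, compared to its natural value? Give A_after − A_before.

Under do(W=0), the mechanism W := 2E + 2 is discarded; W is fixed at 0.
B = W*E  [with W=0, E=4]  = 0
Y = -3W + E  [with W=0, E=4]  = 4
A = -2E - Y + 2B  [with E=4, Y=4, B=0]  = -12
Without intervention: W = 2E + 2  [with E=4]  = 10; B = W*E  [with W=10, E=4]  = 40; Y = -3W + E  [with W=10, E=4]  = -26; A = -2E - Y + 2B  [with E=4, Y=-26, B=40]  = 98.
Change = -12 − 98 = -110.

-110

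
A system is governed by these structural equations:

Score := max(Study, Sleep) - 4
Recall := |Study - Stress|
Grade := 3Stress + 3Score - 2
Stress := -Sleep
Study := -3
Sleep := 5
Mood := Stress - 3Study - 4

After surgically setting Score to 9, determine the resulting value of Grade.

The intervention breaks the incoming arrows to Score: Score := max(Study, Sleep) - 4 no longer applies, and Score = 9.
Stress = -Sleep  [with Sleep=5]  = -5
Grade = 3Stress + 3Score - 2  [with Stress=-5, Score=9]  = 10

10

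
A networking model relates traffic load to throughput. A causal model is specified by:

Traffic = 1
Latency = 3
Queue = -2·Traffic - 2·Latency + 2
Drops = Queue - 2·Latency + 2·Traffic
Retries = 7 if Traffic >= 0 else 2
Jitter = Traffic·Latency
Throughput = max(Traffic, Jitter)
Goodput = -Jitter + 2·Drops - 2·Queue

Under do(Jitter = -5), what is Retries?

do(Jitter=-5) replaces the equation Jitter = Traffic·Latency with the constant Jitter = -5.
Since Retries is not a descendant of the intervened variable, it is unaffected.
Retries = 7 if Traffic >= 0 else 2  [with Traffic=1]  = 7

7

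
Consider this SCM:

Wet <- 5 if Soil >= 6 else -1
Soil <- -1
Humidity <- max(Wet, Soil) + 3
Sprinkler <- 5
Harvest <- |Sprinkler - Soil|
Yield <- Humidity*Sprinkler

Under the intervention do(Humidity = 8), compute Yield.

Intervening sets Humidity = 8 and removes its equation (Humidity <- max(Wet, Soil) + 3).
Yield = Humidity*Sprinkler  [with Humidity=8, Sprinkler=5]  = 40

40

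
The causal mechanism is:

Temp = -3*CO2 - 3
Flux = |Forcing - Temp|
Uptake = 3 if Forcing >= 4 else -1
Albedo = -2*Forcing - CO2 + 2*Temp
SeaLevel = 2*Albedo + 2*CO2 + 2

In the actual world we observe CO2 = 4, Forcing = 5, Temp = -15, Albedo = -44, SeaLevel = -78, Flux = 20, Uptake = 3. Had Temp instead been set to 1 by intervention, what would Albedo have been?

-12

The intervention breaks the incoming arrows to Temp: Temp = -3*CO2 - 3 no longer applies, and Temp = 1.
Albedo = -2*Forcing - CO2 + 2*Temp  [with Forcing=5, CO2=4, Temp=1]  = -12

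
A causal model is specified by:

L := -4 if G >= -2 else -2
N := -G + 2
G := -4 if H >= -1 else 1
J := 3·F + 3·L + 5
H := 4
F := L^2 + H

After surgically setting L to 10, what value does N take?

The intervention breaks the incoming arrows to L: L := -4 if G >= -2 else -2 no longer applies, and L = 10.
No directed path runs from L to N, so N keeps its natural value.
G = -4 if H >= -1 else 1  [with H=4]  = -4
N = -G + 2  [with G=-4]  = 6

6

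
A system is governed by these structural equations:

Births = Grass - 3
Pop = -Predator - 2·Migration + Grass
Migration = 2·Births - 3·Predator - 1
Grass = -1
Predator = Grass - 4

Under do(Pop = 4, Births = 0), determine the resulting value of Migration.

Under do(Pop = 4, Births = 0), each intervened variable's structural equation is replaced by its fixed value.
Predator = Grass - 4  [with Grass=-1]  = -5
Migration = 2·Births - 3·Predator - 1  [with Births=0, Predator=-5]  = 14

14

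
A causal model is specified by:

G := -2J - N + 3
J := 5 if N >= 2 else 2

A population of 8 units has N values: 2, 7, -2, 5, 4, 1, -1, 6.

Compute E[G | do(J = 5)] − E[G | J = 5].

Every unit gets J=5 under the intervention. G values become -9, -14, -5, -12, -11, -8, -6, -13; E[G|do(J=5)] = -9.75.
Observing J=5 restricts to units where J's equation naturally yields 5: N ∈ {2, 7, 5, 4, 6}. In that subpopulation G = -9, -14, -12, -11, -13, mean -11.8.
Difference = -9.75 − (-11.8) = 2.05.

2.05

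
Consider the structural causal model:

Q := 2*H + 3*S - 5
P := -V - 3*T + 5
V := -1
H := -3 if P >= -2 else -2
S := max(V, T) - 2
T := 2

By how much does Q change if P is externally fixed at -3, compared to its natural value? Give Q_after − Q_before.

2

Under do(P=-3), the mechanism P := -V - 3*T + 5 is discarded; P is fixed at -3.
S = max(V, T) - 2  [with V=-1, T=2]  = 0
H = -3 if P >= -2 else -2  [with P=-3]  = -2
Q = 2*H + 3*S - 5  [with H=-2, S=0]  = -9
Without intervention: S = max(V, T) - 2  [with V=-1, T=2]  = 0; P = -V - 3*T + 5  [with V=-1, T=2]  = 0; H = -3 if P >= -2 else -2  [with P=0]  = -3; Q = 2*H + 3*S - 5  [with H=-3, S=0]  = -11.
Change = -9 − (-11) = 2.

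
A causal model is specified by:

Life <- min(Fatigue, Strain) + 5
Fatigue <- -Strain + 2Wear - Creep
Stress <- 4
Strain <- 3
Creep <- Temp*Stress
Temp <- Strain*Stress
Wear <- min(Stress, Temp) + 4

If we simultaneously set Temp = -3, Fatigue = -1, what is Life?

Under do(Temp = -3, Fatigue = -1), each intervened variable's structural equation is replaced by its fixed value.
Life = min(Fatigue, Strain) + 5  [with Fatigue=-1, Strain=3]  = 4

4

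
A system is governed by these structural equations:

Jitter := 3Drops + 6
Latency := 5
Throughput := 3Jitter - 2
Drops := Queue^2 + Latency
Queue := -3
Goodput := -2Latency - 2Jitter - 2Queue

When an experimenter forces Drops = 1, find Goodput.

-22

The intervention breaks the incoming arrows to Drops: Drops := Queue^2 + Latency no longer applies, and Drops = 1.
Jitter = 3Drops + 6  [with Drops=1]  = 9
Goodput = -2Latency - 2Jitter - 2Queue  [with Latency=5, Jitter=9, Queue=-3]  = -22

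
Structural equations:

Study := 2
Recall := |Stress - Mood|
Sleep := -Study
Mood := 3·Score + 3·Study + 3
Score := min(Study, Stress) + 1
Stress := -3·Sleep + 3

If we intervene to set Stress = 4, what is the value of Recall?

14

The intervention breaks the incoming arrows to Stress: Stress := -3·Sleep + 3 no longer applies, and Stress = 4.
Score = min(Study, Stress) + 1  [with Study=2, Stress=4]  = 3
Mood = 3·Score + 3·Study + 3  [with Score=3, Study=2]  = 18
Recall = |Stress - Mood|  [with Stress=4, Mood=18]  = 14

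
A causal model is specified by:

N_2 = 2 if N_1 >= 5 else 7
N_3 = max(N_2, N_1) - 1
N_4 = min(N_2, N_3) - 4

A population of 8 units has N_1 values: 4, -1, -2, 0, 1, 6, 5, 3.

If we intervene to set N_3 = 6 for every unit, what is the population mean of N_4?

1

The intervention sets N_3=6 in all 8 units regardless of N_1. Recomputing N_4 per unit gives 2, 2, 2, 2, 2, -2, -2, 2; average 1.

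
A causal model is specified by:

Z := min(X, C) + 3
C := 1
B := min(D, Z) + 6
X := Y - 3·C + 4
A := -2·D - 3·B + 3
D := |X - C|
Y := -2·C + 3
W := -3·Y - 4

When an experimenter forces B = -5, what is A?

Intervening sets B = -5 and removes its equation (B := min(D, Z) + 6).
Y = -2·C + 3  [with C=1]  = 1
X = Y - 3·C + 4  [with Y=1, C=1]  = 2
D = |X - C|  [with X=2, C=1]  = 1
A = -2·D - 3·B + 3  [with D=1, B=-5]  = 16

16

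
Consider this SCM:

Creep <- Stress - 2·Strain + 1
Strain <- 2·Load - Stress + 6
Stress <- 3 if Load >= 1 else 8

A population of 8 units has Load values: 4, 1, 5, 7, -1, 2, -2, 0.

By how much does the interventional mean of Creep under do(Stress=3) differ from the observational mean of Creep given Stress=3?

7.2

The intervention sets Stress=3 in all 8 units regardless of Load. Recomputing Creep per unit gives -18, -6, -22, -30, 2, -10, 6, -2; average -10.
Conditioning on Stress=3 selects the 5 unit(s) with Load ∈ {4, 1, 5, 7, 2}. Their Creep values: -18, -6, -22, -30, -10. Mean = -17.2.
Difference = -10 − (-17.2) = 7.2.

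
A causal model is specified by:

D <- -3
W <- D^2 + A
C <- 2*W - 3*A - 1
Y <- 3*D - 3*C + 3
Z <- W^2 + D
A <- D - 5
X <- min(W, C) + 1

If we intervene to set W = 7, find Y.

-117

do(W=7) replaces the equation W <- D^2 + A with the constant W = 7.
A = D - 5  [with D=-3]  = -8
C = 2*W - 3*A - 1  [with W=7, A=-8]  = 37
Y = 3*D - 3*C + 3  [with D=-3, C=37]  = -117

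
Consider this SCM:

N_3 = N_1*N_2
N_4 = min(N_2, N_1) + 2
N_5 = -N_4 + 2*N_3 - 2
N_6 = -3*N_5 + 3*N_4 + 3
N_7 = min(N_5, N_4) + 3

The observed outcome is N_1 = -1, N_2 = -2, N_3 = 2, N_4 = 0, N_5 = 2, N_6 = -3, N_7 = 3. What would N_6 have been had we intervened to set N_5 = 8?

The intervention breaks the incoming arrows to N_5: N_5 = -N_4 + 2*N_3 - 2 no longer applies, and N_5 = 8.
N_4 = min(N_2, N_1) + 2  [with N_2=-2, N_1=-1]  = 0
N_6 = -3*N_5 + 3*N_4 + 3  [with N_5=8, N_4=0]  = -21

-21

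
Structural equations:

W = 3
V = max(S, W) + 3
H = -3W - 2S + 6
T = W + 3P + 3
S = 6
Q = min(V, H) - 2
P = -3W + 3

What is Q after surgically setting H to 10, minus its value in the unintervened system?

24

Under do(H=10), the mechanism H = -3W - 2S + 6 is discarded; H is fixed at 10.
V = max(S, W) + 3  [with S=6, W=3]  = 9
Q = min(V, H) - 2  [with V=9, H=10]  = 7
Without intervention: H = -3W - 2S + 6  [with W=3, S=6]  = -15; V = max(S, W) + 3  [with S=6, W=3]  = 9; Q = min(V, H) - 2  [with V=9, H=-15]  = -17.
Change = 7 − (-17) = 24.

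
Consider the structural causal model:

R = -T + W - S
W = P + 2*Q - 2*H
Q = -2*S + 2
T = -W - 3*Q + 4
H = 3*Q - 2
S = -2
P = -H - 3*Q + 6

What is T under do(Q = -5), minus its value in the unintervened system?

-77

Under do(Q=-5), the mechanism Q = -2*S + 2 is discarded; Q is fixed at -5.
H = 3*Q - 2  [with Q=-5]  = -17
P = -H - 3*Q + 6  [with H=-17, Q=-5]  = 38
W = P + 2*Q - 2*H  [with P=38, Q=-5, H=-17]  = 62
T = -W - 3*Q + 4  [with W=62, Q=-5]  = -43
Without intervention: Q = -2*S + 2  [with S=-2]  = 6; H = 3*Q - 2  [with Q=6]  = 16; P = -H - 3*Q + 6  [with H=16, Q=6]  = -28; W = P + 2*Q - 2*H  [with P=-28, Q=6, H=16]  = -48; T = -W - 3*Q + 4  [with W=-48, Q=6]  = 34.
Change = -43 − 34 = -77.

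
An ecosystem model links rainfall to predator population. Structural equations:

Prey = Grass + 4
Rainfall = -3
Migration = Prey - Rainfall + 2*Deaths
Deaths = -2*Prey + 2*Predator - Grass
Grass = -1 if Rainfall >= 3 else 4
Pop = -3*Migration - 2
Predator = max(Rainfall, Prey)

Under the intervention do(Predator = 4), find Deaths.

Intervening sets Predator = 4 and removes its equation (Predator = max(Rainfall, Prey)).
Grass = -1 if Rainfall >= 3 else 4  [with Rainfall=-3]  = 4
Prey = Grass + 4  [with Grass=4]  = 8
Deaths = -2*Prey + 2*Predator - Grass  [with Prey=8, Predator=4, Grass=4]  = -12

-12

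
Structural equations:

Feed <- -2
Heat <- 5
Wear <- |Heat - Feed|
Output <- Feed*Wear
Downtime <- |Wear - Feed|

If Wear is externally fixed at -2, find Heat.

5

Under do(Wear=-2), the mechanism Wear <- |Heat - Feed| is discarded; Wear is fixed at -2.
Since Heat is not a descendant of the intervened variable, it is unaffected.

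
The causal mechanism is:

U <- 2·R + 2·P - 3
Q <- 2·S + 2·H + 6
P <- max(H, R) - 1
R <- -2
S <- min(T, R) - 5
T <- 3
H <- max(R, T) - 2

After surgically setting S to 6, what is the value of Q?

20

Under do(S=6), the mechanism S <- min(T, R) - 5 is discarded; S is fixed at 6.
H = max(R, T) - 2  [with R=-2, T=3]  = 1
Q = 2·S + 2·H + 6  [with S=6, H=1]  = 20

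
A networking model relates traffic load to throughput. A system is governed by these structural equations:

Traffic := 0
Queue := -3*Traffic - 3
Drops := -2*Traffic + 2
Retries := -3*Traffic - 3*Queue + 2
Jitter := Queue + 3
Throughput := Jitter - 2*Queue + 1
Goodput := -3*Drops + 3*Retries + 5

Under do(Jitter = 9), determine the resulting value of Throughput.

16

The intervention breaks the incoming arrows to Jitter: Jitter := Queue + 3 no longer applies, and Jitter = 9.
Queue = -3*Traffic - 3  [with Traffic=0]  = -3
Throughput = Jitter - 2*Queue + 1  [with Jitter=9, Queue=-3]  = 16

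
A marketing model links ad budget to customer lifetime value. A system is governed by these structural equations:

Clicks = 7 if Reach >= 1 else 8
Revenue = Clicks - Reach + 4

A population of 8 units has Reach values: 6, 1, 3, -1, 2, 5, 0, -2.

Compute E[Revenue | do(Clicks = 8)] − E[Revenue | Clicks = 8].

-2.75

The intervention sets Clicks=8 in all 8 units regardless of Reach. Recomputing Revenue per unit gives 6, 11, 9, 13, 10, 7, 12, 14; average 10.25.
E[Revenue|Clicks=8] averages over only the 3 units with Clicks=8 (Reach = -1, 0, -2): Revenue = 13, 12, 14, mean 13.
Difference = 10.25 − 13 = -2.75.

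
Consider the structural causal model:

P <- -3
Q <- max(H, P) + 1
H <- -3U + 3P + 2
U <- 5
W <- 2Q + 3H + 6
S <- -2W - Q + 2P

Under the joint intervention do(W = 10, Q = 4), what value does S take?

Setting W = 10, Q = 4 by intervention discards those variables' equations.
S = -2W - Q + 2P  [with W=10, Q=4, P=-3]  = -30

-30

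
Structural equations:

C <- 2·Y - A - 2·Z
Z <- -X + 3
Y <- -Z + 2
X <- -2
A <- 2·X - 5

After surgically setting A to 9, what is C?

do(A=9) replaces the equation A <- 2·X - 5 with the constant A = 9.
Z = -X + 3  [with X=-2]  = 5
Y = -Z + 2  [with Z=5]  = -3
C = 2·Y - A - 2·Z  [with Y=-3, A=9, Z=5]  = -25

-25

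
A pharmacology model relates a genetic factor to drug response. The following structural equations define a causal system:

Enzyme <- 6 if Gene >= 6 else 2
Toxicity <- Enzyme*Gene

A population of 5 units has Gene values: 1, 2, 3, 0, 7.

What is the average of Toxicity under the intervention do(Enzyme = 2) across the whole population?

5.2

Under do(Enzyme=2), Enzyme's equation is replaced by Enzyme=2 for every unit. Per-unit Toxicity: 2, 4, 6, 0, 14. Mean = 5.2.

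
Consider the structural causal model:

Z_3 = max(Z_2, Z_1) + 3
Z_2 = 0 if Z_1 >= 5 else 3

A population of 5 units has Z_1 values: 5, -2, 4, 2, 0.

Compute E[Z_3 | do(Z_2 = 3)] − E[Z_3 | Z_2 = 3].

Every unit gets Z_2=3 under the intervention. Z_3 values become 8, 6, 7, 6, 6; E[Z_3|do(Z_2=3)] = 6.6.
Observing Z_2=3 restricts to units where Z_2's equation naturally yields 3: Z_1 ∈ {-2, 4, 2, 0}. In that subpopulation Z_3 = 6, 7, 6, 6, mean 6.25.
Difference = 6.6 − 6.25 = 0.35.

0.35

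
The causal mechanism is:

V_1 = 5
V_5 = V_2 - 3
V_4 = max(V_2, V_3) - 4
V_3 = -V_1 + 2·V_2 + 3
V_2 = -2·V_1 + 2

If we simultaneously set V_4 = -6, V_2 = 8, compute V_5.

The joint intervention fixes V_4 = -6, V_2 = 8, removing each variable's own equation.
V_5 = V_2 - 3  [with V_2=8]  = 5

5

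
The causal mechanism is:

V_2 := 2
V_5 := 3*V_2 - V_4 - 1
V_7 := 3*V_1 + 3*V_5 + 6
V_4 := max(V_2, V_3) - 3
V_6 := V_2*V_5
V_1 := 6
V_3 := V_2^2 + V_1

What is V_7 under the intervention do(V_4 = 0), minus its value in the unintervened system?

The intervention breaks the incoming arrows to V_4: V_4 := max(V_2, V_3) - 3 no longer applies, and V_4 = 0.
V_5 = 3*V_2 - V_4 - 1  [with V_2=2, V_4=0]  = 5
V_7 = 3*V_1 + 3*V_5 + 6  [with V_1=6, V_5=5]  = 39
Without intervention: V_3 = V_2^2 + V_1  [with V_2=2, V_1=6]  = 10; V_4 = max(V_2, V_3) - 3  [with V_2=2, V_3=10]  = 7; V_5 = 3*V_2 - V_4 - 1  [with V_2=2, V_4=7]  = -2; V_7 = 3*V_1 + 3*V_5 + 6  [with V_1=6, V_5=-2]  = 18.
Change = 39 − 18 = 21.

21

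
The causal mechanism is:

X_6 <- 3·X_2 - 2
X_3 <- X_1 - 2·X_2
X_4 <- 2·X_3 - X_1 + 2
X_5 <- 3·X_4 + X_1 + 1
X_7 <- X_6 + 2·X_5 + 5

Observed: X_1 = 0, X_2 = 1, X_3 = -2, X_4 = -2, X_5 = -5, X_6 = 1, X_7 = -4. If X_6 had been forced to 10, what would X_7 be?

Intervening sets X_6 = 10 and removes its equation (X_6 <- 3·X_2 - 2).
X_3 = X_1 - 2·X_2  [with X_1=0, X_2=1]  = -2
X_4 = 2·X_3 - X_1 + 2  [with X_3=-2, X_1=0]  = -2
X_5 = 3·X_4 + X_1 + 1  [with X_4=-2, X_1=0]  = -5
X_7 = X_6 + 2·X_5 + 5  [with X_6=10, X_5=-5]  = 5

5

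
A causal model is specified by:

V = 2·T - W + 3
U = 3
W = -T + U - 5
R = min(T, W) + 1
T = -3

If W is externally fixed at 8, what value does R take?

-2

do(W=8) replaces the equation W = -T + U - 5 with the constant W = 8.
R = min(T, W) + 1  [with T=-3, W=8]  = -2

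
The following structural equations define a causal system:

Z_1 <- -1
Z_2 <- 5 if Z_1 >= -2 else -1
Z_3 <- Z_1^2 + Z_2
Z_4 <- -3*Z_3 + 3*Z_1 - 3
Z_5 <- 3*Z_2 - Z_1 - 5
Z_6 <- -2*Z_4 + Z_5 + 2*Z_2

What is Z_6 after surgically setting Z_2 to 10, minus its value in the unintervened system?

Under do(Z_2=10), the mechanism Z_2 <- 5 if Z_1 >= -2 else -1 is discarded; Z_2 is fixed at 10.
Z_3 = Z_1^2 + Z_2  [with Z_1=-1, Z_2=10]  = 11
Z_4 = -3*Z_3 + 3*Z_1 - 3  [with Z_3=11, Z_1=-1]  = -39
Z_5 = 3*Z_2 - Z_1 - 5  [with Z_2=10, Z_1=-1]  = 26
Z_6 = -2*Z_4 + Z_5 + 2*Z_2  [with Z_4=-39, Z_5=26, Z_2=10]  = 124
Without intervention: Z_2 = 5 if Z_1 >= -2 else -1  [with Z_1=-1]  = 5; Z_3 = Z_1^2 + Z_2  [with Z_1=-1, Z_2=5]  = 6; Z_4 = -3*Z_3 + 3*Z_1 - 3  [with Z_3=6, Z_1=-1]  = -24; Z_5 = 3*Z_2 - Z_1 - 5  [with Z_2=5, Z_1=-1]  = 11; Z_6 = -2*Z_4 + Z_5 + 2*Z_2  [with Z_4=-24, Z_5=11, Z_2=5]  = 69.
Change = 124 − 69 = 55.

55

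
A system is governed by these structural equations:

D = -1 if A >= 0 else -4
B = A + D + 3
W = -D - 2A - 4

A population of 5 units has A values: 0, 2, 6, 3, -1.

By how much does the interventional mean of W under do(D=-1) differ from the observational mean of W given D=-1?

Every unit gets D=-1 under the intervention. W values become -3, -7, -15, -9, -1; E[W|do(D=-1)] = -7.
E[W|D=-1] averages over only the 4 units with D=-1 (A = 0, 2, 6, 3): W = -3, -7, -15, -9, mean -8.5.
Difference = -7 − (-8.5) = 1.5.

1.5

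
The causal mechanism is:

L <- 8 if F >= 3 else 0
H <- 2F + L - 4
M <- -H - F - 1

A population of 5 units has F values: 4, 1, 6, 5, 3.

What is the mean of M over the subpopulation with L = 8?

-18.5

Conditioning on L=8 selects the 4 unit(s) with F ∈ {4, 6, 5, 3}. Their M values: -17, -23, -20, -14. Mean = -18.5.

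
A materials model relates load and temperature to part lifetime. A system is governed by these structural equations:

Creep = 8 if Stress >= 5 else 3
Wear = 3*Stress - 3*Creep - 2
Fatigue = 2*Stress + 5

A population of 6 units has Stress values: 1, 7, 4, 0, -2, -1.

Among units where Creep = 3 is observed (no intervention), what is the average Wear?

Observing Creep=3 restricts to units where Creep's equation naturally yields 3: Stress ∈ {1, 4, 0, -2, -1}. In that subpopulation Wear = -8, 1, -11, -17, -14, mean -9.8.

-9.8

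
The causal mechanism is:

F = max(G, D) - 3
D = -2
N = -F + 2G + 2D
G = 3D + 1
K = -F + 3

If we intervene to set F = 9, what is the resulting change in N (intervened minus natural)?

The intervention breaks the incoming arrows to F: F = max(G, D) - 3 no longer applies, and F = 9.
G = 3D + 1  [with D=-2]  = -5
N = -F + 2G + 2D  [with F=9, G=-5, D=-2]  = -23
Without intervention: G = 3D + 1  [with D=-2]  = -5; F = max(G, D) - 3  [with G=-5, D=-2]  = -5; N = -F + 2G + 2D  [with F=-5, G=-5, D=-2]  = -9.
Change = -23 − (-9) = -14.

-14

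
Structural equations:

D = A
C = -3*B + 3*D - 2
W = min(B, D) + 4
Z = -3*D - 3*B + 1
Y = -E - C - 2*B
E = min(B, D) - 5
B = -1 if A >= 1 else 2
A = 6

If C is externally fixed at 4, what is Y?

4

Under do(C=4), the mechanism C = -3*B + 3*D - 2 is discarded; C is fixed at 4.
B = -1 if A >= 1 else 2  [with A=6]  = -1
D = A  [with A=6]  = 6
E = min(B, D) - 5  [with B=-1, D=6]  = -6
Y = -E - C - 2*B  [with E=-6, C=4, B=-1]  = 4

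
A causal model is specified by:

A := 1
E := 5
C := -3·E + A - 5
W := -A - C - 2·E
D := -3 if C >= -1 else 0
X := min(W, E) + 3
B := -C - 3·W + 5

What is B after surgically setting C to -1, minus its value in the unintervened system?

36

The intervention breaks the incoming arrows to C: C := -3·E + A - 5 no longer applies, and C = -1.
W = -A - C - 2·E  [with A=1, C=-1, E=5]  = -10
B = -C - 3·W + 5  [with C=-1, W=-10]  = 36
Without intervention: C = -3·E + A - 5  [with E=5, A=1]  = -19; W = -A - C - 2·E  [with A=1, C=-19, E=5]  = 8; B = -C - 3·W + 5  [with C=-19, W=8]  = 0.
Change = 36 − 0 = 36.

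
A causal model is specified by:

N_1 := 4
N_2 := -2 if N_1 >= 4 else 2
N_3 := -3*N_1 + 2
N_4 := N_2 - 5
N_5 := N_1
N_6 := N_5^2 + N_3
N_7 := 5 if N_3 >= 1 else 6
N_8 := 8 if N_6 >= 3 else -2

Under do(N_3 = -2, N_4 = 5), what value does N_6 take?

14

Setting N_3 = -2, N_4 = 5 by intervention discards those variables' equations.
N_5 = N_1  [with N_1=4]  = 4
N_6 = N_5^2 + N_3  [with N_5=4, N_3=-2]  = 14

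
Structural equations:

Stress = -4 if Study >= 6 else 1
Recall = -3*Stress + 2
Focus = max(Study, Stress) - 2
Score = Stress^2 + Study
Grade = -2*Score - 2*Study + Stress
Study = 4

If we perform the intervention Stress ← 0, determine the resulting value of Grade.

-16

Under do(Stress=0), the mechanism Stress = -4 if Study >= 6 else 1 is discarded; Stress is fixed at 0.
Score = Stress^2 + Study  [with Stress=0, Study=4]  = 4
Grade = -2*Score - 2*Study + Stress  [with Score=4, Study=4, Stress=0]  = -16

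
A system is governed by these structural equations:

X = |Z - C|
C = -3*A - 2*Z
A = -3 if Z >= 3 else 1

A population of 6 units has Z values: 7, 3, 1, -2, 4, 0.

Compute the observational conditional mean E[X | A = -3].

5

E[X|A=-3] averages over only the 3 units with A=-3 (Z = 7, 3, 4): X = 12, 0, 3, mean 5.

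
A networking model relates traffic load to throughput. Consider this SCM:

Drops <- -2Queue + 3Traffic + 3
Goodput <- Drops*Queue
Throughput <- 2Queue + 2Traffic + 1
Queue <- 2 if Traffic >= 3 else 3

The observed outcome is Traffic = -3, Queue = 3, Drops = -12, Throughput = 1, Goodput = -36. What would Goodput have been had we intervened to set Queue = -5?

-20

do(Queue=-5) replaces the equation Queue <- 2 if Traffic >= 3 else 3 with the constant Queue = -5.
Drops = -2Queue + 3Traffic + 3  [with Queue=-5, Traffic=-3]  = 4
Goodput = Drops*Queue  [with Drops=4, Queue=-5]  = -20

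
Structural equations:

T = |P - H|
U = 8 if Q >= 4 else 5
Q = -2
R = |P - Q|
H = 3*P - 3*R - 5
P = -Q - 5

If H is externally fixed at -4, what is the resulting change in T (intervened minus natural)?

The intervention breaks the incoming arrows to H: H = 3*P - 3*R - 5 no longer applies, and H = -4.
P = -Q - 5  [with Q=-2]  = -3
T = |P - H|  [with P=-3, H=-4]  = 1
Without intervention: P = -Q - 5  [with Q=-2]  = -3; R = |P - Q|  [with P=-3, Q=-2]  = 1; H = 3*P - 3*R - 5  [with P=-3, R=1]  = -17; T = |P - H|  [with P=-3, H=-17]  = 14.
Change = 1 − 14 = -13.

-13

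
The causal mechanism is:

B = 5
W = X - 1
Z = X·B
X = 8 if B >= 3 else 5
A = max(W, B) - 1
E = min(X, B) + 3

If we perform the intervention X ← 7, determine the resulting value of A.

5

Under do(X=7), the mechanism X = 8 if B >= 3 else 5 is discarded; X is fixed at 7.
W = X - 1  [with X=7]  = 6
A = max(W, B) - 1  [with W=6, B=5]  = 5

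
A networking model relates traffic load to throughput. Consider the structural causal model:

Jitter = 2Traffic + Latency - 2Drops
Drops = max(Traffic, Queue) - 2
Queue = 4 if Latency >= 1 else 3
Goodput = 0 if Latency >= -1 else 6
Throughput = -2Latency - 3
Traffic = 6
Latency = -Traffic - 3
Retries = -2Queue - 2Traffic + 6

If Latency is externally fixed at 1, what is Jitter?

5

Under do(Latency=1), the mechanism Latency = -Traffic - 3 is discarded; Latency is fixed at 1.
Queue = 4 if Latency >= 1 else 3  [with Latency=1]  = 4
Drops = max(Traffic, Queue) - 2  [with Traffic=6, Queue=4]  = 4
Jitter = 2Traffic + Latency - 2Drops  [with Traffic=6, Latency=1, Drops=4]  = 5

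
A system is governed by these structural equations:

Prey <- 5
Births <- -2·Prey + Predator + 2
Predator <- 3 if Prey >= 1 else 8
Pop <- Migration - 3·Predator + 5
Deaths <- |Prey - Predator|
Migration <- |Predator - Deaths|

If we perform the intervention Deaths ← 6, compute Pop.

-1

Under do(Deaths=6), the mechanism Deaths <- |Prey - Predator| is discarded; Deaths is fixed at 6.
Predator = 3 if Prey >= 1 else 8  [with Prey=5]  = 3
Migration = |Predator - Deaths|  [with Predator=3, Deaths=6]  = 3
Pop = Migration - 3·Predator + 5  [with Migration=3, Predator=3]  = -1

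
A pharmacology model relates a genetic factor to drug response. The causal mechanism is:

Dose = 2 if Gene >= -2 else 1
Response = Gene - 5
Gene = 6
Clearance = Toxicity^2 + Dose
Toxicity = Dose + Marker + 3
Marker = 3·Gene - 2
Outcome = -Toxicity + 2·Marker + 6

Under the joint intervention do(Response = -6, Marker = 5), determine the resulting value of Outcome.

6

The joint intervention fixes Response = -6, Marker = 5, removing each variable's own equation.
Dose = 2 if Gene >= -2 else 1  [with Gene=6]  = 2
Toxicity = Dose + Marker + 3  [with Dose=2, Marker=5]  = 10
Outcome = -Toxicity + 2·Marker + 6  [with Toxicity=10, Marker=5]  = 6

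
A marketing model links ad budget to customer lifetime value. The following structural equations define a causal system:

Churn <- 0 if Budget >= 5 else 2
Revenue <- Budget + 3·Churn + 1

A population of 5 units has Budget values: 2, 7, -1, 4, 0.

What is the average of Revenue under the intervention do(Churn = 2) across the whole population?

Every unit gets Churn=2 under the intervention. Revenue values become 9, 14, 6, 11, 7; E[Revenue|do(Churn=2)] = 9.4.

9.4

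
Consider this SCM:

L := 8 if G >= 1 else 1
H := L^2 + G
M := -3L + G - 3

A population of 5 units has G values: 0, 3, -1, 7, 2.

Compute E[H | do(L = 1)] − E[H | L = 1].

do(L=1) breaks L's dependence on G. With L=1 fixed, H across the units is 1, 4, 0, 8, 3, mean 3.2.
Observing L=1 restricts to units where L's equation naturally yields 1: G ∈ {0, -1}. In that subpopulation H = 1, 0, mean 0.5.
Difference = 3.2 − 0.5 = 2.7.

2.7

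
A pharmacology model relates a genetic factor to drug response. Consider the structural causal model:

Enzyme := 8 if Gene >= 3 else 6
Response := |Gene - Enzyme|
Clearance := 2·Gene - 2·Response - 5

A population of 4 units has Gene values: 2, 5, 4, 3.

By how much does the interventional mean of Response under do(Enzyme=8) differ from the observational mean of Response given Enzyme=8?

0.5

The intervention sets Enzyme=8 in all 4 units regardless of Gene. Recomputing Response per unit gives 6, 3, 4, 5; average 4.5.
Observing Enzyme=8 restricts to units where Enzyme's equation naturally yields 8: Gene ∈ {5, 4, 3}. In that subpopulation Response = 3, 4, 5, mean 4.
Difference = 4.5 − 4 = 0.5.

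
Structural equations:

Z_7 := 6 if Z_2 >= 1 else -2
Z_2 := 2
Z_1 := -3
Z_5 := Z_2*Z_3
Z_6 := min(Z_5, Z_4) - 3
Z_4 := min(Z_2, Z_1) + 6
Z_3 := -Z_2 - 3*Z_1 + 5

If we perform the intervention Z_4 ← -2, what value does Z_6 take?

-5

Under do(Z_4=-2), the mechanism Z_4 := min(Z_2, Z_1) + 6 is discarded; Z_4 is fixed at -2.
Z_3 = -Z_2 - 3*Z_1 + 5  [with Z_2=2, Z_1=-3]  = 12
Z_5 = Z_2*Z_3  [with Z_2=2, Z_3=12]  = 24
Z_6 = min(Z_5, Z_4) - 3  [with Z_5=24, Z_4=-2]  = -5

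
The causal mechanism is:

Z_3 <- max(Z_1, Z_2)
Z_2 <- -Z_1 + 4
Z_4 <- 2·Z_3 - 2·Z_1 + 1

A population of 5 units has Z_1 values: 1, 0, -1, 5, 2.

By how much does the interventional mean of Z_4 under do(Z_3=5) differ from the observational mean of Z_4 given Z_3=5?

1.2

Every unit gets Z_3=5 under the intervention. Z_4 values become 9, 11, 13, 1, 7; E[Z_4|do(Z_3=5)] = 8.2.
Conditioning on Z_3=5 selects the 2 unit(s) with Z_1 ∈ {-1, 5}. Their Z_4 values: 13, 1. Mean = 7.
Difference = 8.2 − 7 = 1.2.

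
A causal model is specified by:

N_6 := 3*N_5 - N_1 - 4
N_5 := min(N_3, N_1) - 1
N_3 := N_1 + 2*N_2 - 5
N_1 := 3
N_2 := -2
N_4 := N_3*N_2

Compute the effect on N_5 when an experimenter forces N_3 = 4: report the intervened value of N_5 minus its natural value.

do(N_3=4) replaces the equation N_3 := N_1 + 2*N_2 - 5 with the constant N_3 = 4.
N_5 = min(N_3, N_1) - 1  [with N_3=4, N_1=3]  = 2
Without intervention: N_3 = N_1 + 2*N_2 - 5  [with N_1=3, N_2=-2]  = -6; N_5 = min(N_3, N_1) - 1  [with N_3=-6, N_1=3]  = -7.
Change = 2 − (-7) = 9.

9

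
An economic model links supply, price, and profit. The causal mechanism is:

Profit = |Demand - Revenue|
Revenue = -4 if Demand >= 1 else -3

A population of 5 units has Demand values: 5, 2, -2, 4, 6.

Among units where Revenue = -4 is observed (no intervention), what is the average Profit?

8.25

E[Profit|Revenue=-4] averages over only the 4 units with Revenue=-4 (Demand = 5, 2, 4, 6): Profit = 9, 6, 8, 10, mean 8.25.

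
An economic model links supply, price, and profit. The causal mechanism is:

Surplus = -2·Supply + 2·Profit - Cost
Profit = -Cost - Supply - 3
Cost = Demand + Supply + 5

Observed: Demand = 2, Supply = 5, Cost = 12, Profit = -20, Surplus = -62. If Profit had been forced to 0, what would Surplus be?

Intervening sets Profit = 0 and removes its equation (Profit = -Cost - Supply - 3).
Cost = Demand + Supply + 5  [with Demand=2, Supply=5]  = 12
Surplus = -2·Supply + 2·Profit - Cost  [with Supply=5, Profit=0, Cost=12]  = -22

-22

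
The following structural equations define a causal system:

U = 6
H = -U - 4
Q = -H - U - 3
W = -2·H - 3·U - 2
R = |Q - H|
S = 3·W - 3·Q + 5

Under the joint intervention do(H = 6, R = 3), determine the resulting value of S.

Setting H = 6, R = 3 by intervention discards those variables' equations.
Q = -H - U - 3  [with H=6, U=6]  = -15
W = -2·H - 3·U - 2  [with H=6, U=6]  = -32
S = 3·W - 3·Q + 5  [with W=-32, Q=-15]  = -46

-46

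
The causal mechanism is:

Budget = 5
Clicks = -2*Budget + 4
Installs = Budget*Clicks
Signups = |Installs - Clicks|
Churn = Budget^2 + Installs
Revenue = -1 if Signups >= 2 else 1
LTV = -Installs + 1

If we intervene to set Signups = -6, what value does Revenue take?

1

Under do(Signups=-6), the mechanism Signups = |Installs - Clicks| is discarded; Signups is fixed at -6.
Revenue = -1 if Signups >= 2 else 1  [with Signups=-6]  = 1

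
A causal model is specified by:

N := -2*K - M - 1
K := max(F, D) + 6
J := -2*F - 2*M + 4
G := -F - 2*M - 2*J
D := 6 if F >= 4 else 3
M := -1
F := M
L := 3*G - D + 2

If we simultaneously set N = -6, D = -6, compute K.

5

Under do(N = -6, D = -6), each intervened variable's structural equation is replaced by its fixed value.
F = M  [with M=-1]  = -1
K = max(F, D) + 6  [with F=-1, D=-6]  = 5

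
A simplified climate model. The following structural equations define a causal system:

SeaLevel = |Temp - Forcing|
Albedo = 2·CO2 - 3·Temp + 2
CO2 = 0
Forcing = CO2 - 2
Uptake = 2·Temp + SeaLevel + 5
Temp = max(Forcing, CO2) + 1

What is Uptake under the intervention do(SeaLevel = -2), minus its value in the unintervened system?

The intervention breaks the incoming arrows to SeaLevel: SeaLevel = |Temp - Forcing| no longer applies, and SeaLevel = -2.
Forcing = CO2 - 2  [with CO2=0]  = -2
Temp = max(Forcing, CO2) + 1  [with Forcing=-2, CO2=0]  = 1
Uptake = 2·Temp + SeaLevel + 5  [with Temp=1, SeaLevel=-2]  = 5
Without intervention: Forcing = CO2 - 2  [with CO2=0]  = -2; Temp = max(Forcing, CO2) + 1  [with Forcing=-2, CO2=0]  = 1; SeaLevel = |Temp - Forcing|  [with Temp=1, Forcing=-2]  = 3; Uptake = 2·Temp + SeaLevel + 5  [with Temp=1, SeaLevel=3]  = 10.
Change = 5 − 10 = -5.

-5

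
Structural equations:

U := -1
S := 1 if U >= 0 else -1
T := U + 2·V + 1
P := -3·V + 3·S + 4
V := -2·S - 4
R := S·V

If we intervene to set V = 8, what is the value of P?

do(V=8) replaces the equation V := -2·S - 4 with the constant V = 8.
S = 1 if U >= 0 else -1  [with U=-1]  = -1
P = -3·V + 3·S + 4  [with V=8, S=-1]  = -23

-23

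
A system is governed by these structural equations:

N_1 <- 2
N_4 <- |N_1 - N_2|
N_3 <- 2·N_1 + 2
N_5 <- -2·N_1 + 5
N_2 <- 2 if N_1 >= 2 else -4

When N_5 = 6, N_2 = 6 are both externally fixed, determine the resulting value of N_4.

4

Setting N_5 = 6, N_2 = 6 by intervention discards those variables' equations.
N_4 = |N_1 - N_2|  [with N_1=2, N_2=6]  = 4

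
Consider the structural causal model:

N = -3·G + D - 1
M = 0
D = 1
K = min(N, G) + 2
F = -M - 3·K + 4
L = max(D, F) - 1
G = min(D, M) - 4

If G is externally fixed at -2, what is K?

0

do(G=-2) replaces the equation G = min(D, M) - 4 with the constant G = -2.
N = -3·G + D - 1  [with G=-2, D=1]  = 6
K = min(N, G) + 2  [with N=6, G=-2]  = 0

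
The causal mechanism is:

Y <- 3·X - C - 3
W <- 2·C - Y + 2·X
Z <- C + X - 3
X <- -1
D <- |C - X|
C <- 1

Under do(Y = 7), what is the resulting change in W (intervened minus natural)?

-14

Intervening sets Y = 7 and removes its equation (Y <- 3·X - C - 3).
W = 2·C - Y + 2·X  [with C=1, Y=7, X=-1]  = -7
Without intervention: Y = 3·X - C - 3  [with X=-1, C=1]  = -7; W = 2·C - Y + 2·X  [with C=1, Y=-7, X=-1]  = 7.
Change = -7 − 7 = -14.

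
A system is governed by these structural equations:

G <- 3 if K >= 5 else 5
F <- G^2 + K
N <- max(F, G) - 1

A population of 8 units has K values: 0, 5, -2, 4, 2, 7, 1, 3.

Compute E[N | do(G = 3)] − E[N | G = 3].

-3.5

Every unit gets G=3 under the intervention. N values become 8, 13, 6, 12, 10, 15, 9, 11; E[N|do(G=3)] = 10.5.
E[N|G=3] averages over only the 2 units with G=3 (K = 5, 7): N = 13, 15, mean 14.
Difference = 10.5 − 14 = -3.5.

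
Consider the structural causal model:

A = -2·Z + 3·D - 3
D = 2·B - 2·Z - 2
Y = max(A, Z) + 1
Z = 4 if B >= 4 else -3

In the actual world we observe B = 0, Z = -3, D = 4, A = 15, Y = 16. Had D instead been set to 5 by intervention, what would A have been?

18

The intervention breaks the incoming arrows to D: D = 2·B - 2·Z - 2 no longer applies, and D = 5.
Z = 4 if B >= 4 else -3  [with B=0]  = -3
A = -2·Z + 3·D - 3  [with Z=-3, D=5]  = 18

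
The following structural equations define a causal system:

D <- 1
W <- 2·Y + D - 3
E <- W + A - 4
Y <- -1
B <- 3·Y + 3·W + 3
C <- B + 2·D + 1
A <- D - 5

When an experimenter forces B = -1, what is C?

Under do(B=-1), the mechanism B <- 3·Y + 3·W + 3 is discarded; B is fixed at -1.
C = B + 2·D + 1  [with B=-1, D=1]  = 2

2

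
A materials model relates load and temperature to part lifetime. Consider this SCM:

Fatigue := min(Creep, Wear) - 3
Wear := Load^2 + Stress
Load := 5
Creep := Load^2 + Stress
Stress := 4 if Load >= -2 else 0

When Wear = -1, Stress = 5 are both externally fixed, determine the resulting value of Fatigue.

The joint intervention fixes Wear = -1, Stress = 5, removing each variable's own equation.
Creep = Load^2 + Stress  [with Load=5, Stress=5]  = 30
Fatigue = min(Creep, Wear) - 3  [with Creep=30, Wear=-1]  = -4

-4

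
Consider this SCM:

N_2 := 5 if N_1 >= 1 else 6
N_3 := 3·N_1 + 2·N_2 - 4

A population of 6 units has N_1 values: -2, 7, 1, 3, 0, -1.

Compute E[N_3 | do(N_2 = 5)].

Under do(N_2=5), N_2's equation is replaced by N_2=5 for every unit. Per-unit N_3: 0, 27, 9, 15, 6, 3. Mean = 10.

10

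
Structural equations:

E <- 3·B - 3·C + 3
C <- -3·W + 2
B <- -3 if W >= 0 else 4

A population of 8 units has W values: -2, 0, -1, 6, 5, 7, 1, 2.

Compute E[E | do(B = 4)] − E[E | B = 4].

33.75

The intervention sets B=4 in all 8 units regardless of W. Recomputing E per unit gives -9, 9, 0, 63, 54, 72, 18, 27; average 29.25.
E[E|B=4] averages over only the 2 units with B=4 (W = -2, -1): E = -9, 0, mean -4.5.
Difference = 29.25 − (-4.5) = 33.75.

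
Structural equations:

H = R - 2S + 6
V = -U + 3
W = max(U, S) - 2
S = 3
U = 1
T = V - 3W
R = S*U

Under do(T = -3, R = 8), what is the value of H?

Under do(T = -3, R = 8), each intervened variable's structural equation is replaced by its fixed value.
H = R - 2S + 6  [with R=8, S=3]  = 8

8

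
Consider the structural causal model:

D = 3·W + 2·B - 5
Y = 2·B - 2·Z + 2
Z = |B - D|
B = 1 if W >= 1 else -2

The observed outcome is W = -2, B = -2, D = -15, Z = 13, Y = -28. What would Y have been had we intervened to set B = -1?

do(B=-1) replaces the equation B = 1 if W >= 1 else -2 with the constant B = -1.
D = 3·W + 2·B - 5  [with W=-2, B=-1]  = -13
Z = |B - D|  [with B=-1, D=-13]  = 12
Y = 2·B - 2·Z + 2  [with B=-1, Z=12]  = -24

-24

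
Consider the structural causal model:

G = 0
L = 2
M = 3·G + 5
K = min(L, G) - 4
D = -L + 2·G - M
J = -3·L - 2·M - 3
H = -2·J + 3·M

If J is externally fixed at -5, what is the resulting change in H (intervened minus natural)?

-28

Intervening sets J = -5 and removes its equation (J = -3·L - 2·M - 3).
M = 3·G + 5  [with G=0]  = 5
H = -2·J + 3·M  [with J=-5, M=5]  = 25
Without intervention: M = 3·G + 5  [with G=0]  = 5; J = -3·L - 2·M - 3  [with L=2, M=5]  = -19; H = -2·J + 3·M  [with J=-19, M=5]  = 53.
Change = 25 − 53 = -28.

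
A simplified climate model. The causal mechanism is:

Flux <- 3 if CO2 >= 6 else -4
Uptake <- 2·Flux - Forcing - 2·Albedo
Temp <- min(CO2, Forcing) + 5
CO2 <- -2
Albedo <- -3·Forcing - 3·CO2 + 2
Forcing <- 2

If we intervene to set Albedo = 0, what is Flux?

Intervening sets Albedo = 0 and removes its equation (Albedo <- -3·Forcing - 3·CO2 + 2).
No directed path runs from Albedo to Flux, so Flux keeps its natural value.
Flux = 3 if CO2 >= 6 else -4  [with CO2=-2]  = -4

-4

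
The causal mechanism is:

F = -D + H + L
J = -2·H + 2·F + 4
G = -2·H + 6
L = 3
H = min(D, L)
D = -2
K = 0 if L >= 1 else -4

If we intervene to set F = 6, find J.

The intervention breaks the incoming arrows to F: F = -D + H + L no longer applies, and F = 6.
H = min(D, L)  [with D=-2, L=3]  = -2
J = -2·H + 2·F + 4  [with H=-2, F=6]  = 20

20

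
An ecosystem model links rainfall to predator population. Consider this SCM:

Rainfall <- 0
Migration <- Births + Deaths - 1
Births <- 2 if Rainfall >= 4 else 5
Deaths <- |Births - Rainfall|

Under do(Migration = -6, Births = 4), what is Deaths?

Setting Migration = -6, Births = 4 by intervention discards those variables' equations.
Deaths = |Births - Rainfall|  [with Births=4, Rainfall=0]  = 4

4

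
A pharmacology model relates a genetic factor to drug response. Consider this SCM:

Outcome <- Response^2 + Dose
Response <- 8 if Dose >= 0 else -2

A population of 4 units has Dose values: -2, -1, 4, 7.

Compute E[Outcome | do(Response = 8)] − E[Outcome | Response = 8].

-3.5

Every unit gets Response=8 under the intervention. Outcome values become 62, 63, 68, 71; E[Outcome|do(Response=8)] = 66.
Conditioning on Response=8 selects the 2 unit(s) with Dose ∈ {4, 7}. Their Outcome values: 68, 71. Mean = 69.5.
Difference = 66 − 69.5 = -3.5.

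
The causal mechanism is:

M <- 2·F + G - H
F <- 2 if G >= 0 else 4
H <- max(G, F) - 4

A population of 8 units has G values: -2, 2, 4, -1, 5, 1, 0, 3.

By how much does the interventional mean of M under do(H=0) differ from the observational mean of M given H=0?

-0.5

do(H=0) breaks H's dependence on G. With H=0 fixed, M across the units is 6, 6, 8, 7, 9, 5, 4, 7, mean 6.5.
E[M|H=0] averages over only the 3 units with H=0 (G = -2, 4, -1): M = 6, 8, 7, mean 7.
Difference = 6.5 − 7 = -0.5.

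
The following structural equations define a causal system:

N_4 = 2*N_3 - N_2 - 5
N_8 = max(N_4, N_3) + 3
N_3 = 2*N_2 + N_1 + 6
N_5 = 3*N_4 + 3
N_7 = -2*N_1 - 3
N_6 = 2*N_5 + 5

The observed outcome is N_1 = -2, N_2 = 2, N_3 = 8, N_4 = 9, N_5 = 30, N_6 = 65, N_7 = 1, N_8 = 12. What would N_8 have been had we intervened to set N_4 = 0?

do(N_4=0) replaces the equation N_4 = 2*N_3 - N_2 - 5 with the constant N_4 = 0.
N_3 = 2*N_2 + N_1 + 6  [with N_2=2, N_1=-2]  = 8
N_8 = max(N_4, N_3) + 3  [with N_4=0, N_3=8]  = 11

11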